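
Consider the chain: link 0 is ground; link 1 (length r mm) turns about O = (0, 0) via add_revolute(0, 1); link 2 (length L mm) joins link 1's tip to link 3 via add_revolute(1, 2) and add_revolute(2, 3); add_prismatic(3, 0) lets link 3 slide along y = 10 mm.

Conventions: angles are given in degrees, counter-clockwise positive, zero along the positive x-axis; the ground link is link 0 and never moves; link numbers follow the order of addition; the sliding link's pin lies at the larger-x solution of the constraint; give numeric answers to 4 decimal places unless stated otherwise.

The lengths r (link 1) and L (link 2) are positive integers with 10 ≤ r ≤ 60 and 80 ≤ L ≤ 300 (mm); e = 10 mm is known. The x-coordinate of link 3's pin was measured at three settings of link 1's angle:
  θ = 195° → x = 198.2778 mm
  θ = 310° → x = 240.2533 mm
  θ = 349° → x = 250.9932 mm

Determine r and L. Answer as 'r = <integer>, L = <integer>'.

constraint per measurement: (x − r cos θ)² + (r sin θ − e)² = L²
subtracting the θ₁ and θ₂ equations cancels the r² and L² terms:
r = (x₁² − x₂²) / (2[(x₁cos θ₁ + e sin θ₁) − (x₂cos θ₂ + e sin θ₂)]) = 27.0000 → r = 27
L² = (x₁ − r cos θ₁)² + (r sin θ₁ − e)² = 50625.0172 → L = 225.0000 → L = 225
check at θ₃=349°: x = 250.9932 (printed 250.9932) ✓

r = 27, L = 225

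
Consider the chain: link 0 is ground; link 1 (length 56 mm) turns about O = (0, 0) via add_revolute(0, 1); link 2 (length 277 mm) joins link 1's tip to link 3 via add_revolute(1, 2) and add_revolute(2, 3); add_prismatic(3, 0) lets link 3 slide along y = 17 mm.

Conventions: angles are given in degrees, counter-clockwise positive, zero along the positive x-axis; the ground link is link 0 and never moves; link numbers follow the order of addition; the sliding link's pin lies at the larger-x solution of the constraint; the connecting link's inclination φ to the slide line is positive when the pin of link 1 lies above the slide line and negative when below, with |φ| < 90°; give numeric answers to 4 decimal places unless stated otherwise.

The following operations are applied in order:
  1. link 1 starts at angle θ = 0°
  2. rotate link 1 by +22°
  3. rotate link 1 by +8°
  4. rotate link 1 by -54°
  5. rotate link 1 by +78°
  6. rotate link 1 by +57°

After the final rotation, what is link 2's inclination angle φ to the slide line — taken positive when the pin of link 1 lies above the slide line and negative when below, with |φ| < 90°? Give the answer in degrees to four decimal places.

geometry: r = 56 mm, L = 277 mm, e = 17 mm; θ starts at 0°
rotate link 1 by +22°: θ ← 0° +22° = 22°
rotate link 1 by +8°: θ ← 22° +8° = 30°
rotate link 1 by -54°: θ ← 30° -54° = -24°
rotate link 1 by +78°: θ ← -24° +78° = 54°
rotate link 1 by +57°: θ ← 54° +57° = 111°
h = r sin θ − e = 52.280504 − 17 = 35.280504
sin φ = h / L = 35.280504 / 277 = 0.12736644
φ = arcsin(0.12736644) = 7.317435°

7.3174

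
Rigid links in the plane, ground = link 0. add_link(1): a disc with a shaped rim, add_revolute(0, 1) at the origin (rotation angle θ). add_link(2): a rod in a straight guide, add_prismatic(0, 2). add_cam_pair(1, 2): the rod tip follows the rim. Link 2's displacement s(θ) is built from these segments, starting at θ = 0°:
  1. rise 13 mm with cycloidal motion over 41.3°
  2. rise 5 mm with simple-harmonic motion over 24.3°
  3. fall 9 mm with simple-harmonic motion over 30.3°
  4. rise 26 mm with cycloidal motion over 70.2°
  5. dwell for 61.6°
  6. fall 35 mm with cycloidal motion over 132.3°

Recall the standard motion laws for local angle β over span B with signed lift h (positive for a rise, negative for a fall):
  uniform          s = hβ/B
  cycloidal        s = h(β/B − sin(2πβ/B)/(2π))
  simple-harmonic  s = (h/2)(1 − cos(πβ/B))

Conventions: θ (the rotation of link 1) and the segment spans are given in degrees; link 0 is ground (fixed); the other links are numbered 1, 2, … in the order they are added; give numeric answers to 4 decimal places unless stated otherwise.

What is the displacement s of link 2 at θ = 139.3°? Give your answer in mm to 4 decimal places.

segment 1 (0° to 41.3°, cycloidal, h = 13) is passed completely: s = 0.0000 + (13) = 13.0000
segment 2 (41.3° to 65.6°, simple-harmonic, h = 5) is passed completely: s = 13.0000 + (5) = 18.0000
segment 3 (65.6° to 95.9°, simple-harmonic, h = -9) is passed completely: s = 18.0000 + (-9) = 9.0000
θ = 139.3° falls in segment 4 (95.9° to 166.1°, cycloidal, h = 26): β = 139.3 − 95.9 = 43.4°, B = 70.2°; Δs = 26·(0.6182 − sin(2π·0.6182)/(2π)) = 18.8731; s = 9.0000 + 18.8731 = 27.8731

27.8731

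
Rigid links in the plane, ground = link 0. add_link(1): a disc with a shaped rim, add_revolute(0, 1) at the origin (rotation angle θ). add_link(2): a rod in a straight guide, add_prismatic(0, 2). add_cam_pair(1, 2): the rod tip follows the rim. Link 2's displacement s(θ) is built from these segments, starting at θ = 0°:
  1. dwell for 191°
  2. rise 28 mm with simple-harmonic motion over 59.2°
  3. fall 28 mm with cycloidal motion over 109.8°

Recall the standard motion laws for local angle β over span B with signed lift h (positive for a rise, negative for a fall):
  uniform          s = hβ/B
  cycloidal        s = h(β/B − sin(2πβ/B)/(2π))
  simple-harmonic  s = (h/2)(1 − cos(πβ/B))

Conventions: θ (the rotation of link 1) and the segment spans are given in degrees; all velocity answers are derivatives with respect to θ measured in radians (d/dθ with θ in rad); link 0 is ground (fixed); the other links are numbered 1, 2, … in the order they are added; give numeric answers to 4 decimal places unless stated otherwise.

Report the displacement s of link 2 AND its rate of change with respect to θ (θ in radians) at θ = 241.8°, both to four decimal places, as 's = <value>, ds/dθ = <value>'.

segment 1 (0° to 191°, dwell): s unchanged at 0.0000
θ = 241.8° falls in segment 2 (191° to 250.2°, simple-harmonic, h = 28): β = 241.8 − 191 = 50.8°, B = 59.2°; Δs = 28/2·(1 − cos(π·0.8581)) = 26.6319; s = 0.0000 + 26.6319 = 26.6319
velocity in seg [191°–250.2°] (simple-harmonic), θ in radians: β = 50.8° = 0.8866 rad, B = 59.2° = 1.0332 rad; ds/dθ = (πh/(2B)) sin(πβ/B) = (π·28/(2·1.0332)) sin(π·0.8581) = 18.352991 mm/rad

s = 26.6319, ds/dθ = 18.3530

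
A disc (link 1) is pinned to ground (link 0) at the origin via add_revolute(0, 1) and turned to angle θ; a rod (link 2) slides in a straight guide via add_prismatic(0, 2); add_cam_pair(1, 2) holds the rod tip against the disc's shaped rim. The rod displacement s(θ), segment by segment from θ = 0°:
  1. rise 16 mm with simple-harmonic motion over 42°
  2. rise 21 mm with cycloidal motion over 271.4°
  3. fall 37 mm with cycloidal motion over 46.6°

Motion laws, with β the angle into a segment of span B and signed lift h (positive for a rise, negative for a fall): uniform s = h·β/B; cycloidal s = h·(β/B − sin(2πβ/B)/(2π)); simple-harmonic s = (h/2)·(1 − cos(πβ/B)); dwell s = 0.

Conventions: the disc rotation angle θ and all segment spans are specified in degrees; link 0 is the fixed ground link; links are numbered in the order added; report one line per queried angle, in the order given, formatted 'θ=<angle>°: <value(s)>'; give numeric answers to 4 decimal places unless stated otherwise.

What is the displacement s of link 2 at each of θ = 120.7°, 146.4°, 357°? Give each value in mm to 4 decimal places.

segment 1 (0° to 42°, simple-harmonic, h = 16) is passed completely: s = 0.0000 + (16) = 16.0000
θ = 120.7° falls in segment 2 (42° to 313.4°, cycloidal, h = 21): β = 120.7 − 42 = 78.7°, B = 271.4°; Δs = 21·(0.2900 − sin(2π·0.2900)/(2π)) = 2.8522; s = 16.0000 + 2.8522 = 18.8522
θ = 146.4° falls in segment 2 (42° to 313.4°, cycloidal, h = 21): β = 146.4 − 42 = 104.4°, B = 271.4°; Δs = 21·(0.3847 − sin(2π·0.3847)/(2π)) = 5.8627; s = 16.0000 + 5.8627 = 21.8627
segment 2 (42° to 313.4°, cycloidal, h = 21) is passed completely: s = 16.0000 + (21) = 37.0000
θ = 357° falls in segment 3 (313.4° to 360°, cycloidal, h = -37): β = 357 − 313.4 = 43.6°, B = 46.6°; Δs = -37·(0.9356 − sin(2π·0.9356)/(2π)) = -36.9356; s = 37.0000 − 36.9356 = 0.0644

θ=120.7°: 18.8522
θ=146.4°: 21.8627
θ=357°: 0.0644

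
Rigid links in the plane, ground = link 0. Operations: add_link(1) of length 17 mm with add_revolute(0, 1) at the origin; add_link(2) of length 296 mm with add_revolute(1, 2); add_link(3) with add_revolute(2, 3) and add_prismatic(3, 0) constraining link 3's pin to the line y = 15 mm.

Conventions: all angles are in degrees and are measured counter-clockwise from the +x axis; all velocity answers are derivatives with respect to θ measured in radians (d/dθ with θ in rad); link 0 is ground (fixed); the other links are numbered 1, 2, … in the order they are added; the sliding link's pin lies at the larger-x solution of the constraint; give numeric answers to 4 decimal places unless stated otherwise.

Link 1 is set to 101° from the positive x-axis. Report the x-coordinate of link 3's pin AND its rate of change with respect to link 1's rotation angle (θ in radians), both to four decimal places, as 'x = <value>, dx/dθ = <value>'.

geometry: r = 17 mm, L = 296 mm, e = 15 mm
crank pin P = (r cos θ, r sin θ) = (-3.243753, 16.687662)
h = r sin θ − e = 16.687662 − 15 = 1.687662
x = r cos θ + √(L² − h²) = -3.243753 + 295.995189 = 292.751436
dx/dθ = −r sin θ − h·r cos θ/√(L² − h²) (θ in radians; h = 1.687662) = -16.669167

x = 292.7514, dx/dθ = -16.6692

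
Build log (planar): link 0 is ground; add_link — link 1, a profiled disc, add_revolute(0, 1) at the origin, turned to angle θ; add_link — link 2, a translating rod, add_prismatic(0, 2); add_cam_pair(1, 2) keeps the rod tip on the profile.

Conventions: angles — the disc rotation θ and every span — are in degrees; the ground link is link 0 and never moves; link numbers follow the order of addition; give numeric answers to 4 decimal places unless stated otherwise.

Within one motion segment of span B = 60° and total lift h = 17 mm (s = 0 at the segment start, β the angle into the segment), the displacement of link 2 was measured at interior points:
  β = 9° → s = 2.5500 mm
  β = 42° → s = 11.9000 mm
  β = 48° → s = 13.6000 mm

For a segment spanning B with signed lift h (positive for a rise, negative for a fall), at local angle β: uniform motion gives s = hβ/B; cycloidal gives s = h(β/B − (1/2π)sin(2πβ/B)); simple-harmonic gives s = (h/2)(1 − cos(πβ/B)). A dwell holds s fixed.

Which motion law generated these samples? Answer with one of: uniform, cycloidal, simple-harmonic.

candidates at β/B = r: uniform s = h·r (linear in β); cycloidal s = h·(r − sin(2πr)/(2π)); simple-harmonic s = (h/2)(1 − cos(πr))
β=9°: printed 2.5500 | uniform 2.5500, cycloidal 0.3611, simple-harmonic 0.9264
β=42°: printed 11.9000 | uniform 11.9000, cycloidal 14.4732, simple-harmonic 13.4962
β=48°: printed 13.6000 | uniform 13.6000, cycloidal 16.1732, simple-harmonic 15.3766
only one law matches every sample → uniform

uniform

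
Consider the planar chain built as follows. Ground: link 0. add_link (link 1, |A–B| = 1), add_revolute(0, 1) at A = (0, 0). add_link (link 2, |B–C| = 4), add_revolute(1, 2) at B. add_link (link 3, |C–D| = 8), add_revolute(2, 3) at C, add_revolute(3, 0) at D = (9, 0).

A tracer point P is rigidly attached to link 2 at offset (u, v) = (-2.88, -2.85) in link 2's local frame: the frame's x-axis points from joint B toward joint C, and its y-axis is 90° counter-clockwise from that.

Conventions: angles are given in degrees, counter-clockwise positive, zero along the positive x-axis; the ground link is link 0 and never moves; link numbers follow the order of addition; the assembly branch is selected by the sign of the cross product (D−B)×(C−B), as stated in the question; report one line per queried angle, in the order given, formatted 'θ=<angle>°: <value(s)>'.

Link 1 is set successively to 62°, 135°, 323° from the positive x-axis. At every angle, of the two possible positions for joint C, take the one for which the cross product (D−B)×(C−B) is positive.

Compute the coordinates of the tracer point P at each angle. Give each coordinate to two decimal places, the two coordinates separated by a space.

A=(0,0), D=(9.00,0)
θ=62°: B = A + 1.00·(cos62°, sin62°) = (0.4695, 0.8829)
θ=62°: |BD| = 8.5761
θ=62°: circle(B,4.00) ∩ circle(D,8.00): a=1.4896, h=3.7123
θ=62°:   candidates: C₊=(2.3333,4.4222) cross=31.837; C₋=(1.5689,-2.9630) cross=-31.837
θ=62°:   branch + wants cross > 0 → take C=(2.3333,4.4222) (cross=31.837)
θ=62°: ex = (C−B)/|BC| = (0.4660,0.8848); ey = (-0.8848,0.4660)
θ=62°: P = B + -2.88·ex + -2.85·ey = (1.6492,-2.9933)
θ=135°: B = A + 1.00·(cos135°, sin135°) = (-0.7071, 0.7071)
θ=135°: |BD| = 9.7328
θ=135°: circle(B,4.00) ∩ circle(D,8.00): a=2.4005, h=3.1996
θ=135°:   candidates: C₊=(1.9195,3.7238) cross=31.141; C₋=(1.4546,-2.6584) cross=-31.141
θ=135°:   branch + wants cross > 0 → take C=(1.9195,3.7238) (cross=31.141)
θ=135°: ex = (C−B)/|BC| = (0.6567,0.7542); ey = (-0.7542,0.6567)
θ=135°: P = B + -2.88·ex + -2.85·ey = (-0.4489,-3.3364)
θ=323°: B = A + 1.00·(cos323°, sin323°) = (0.7986, -0.6018)
θ=323°: |BD| = 8.2234
θ=323°: circle(B,4.00) ∩ circle(D,8.00): a=1.1932, h=3.8179
θ=323°:   candidates: C₊=(1.7092,3.2932) cross=31.396; C₋=(2.2681,-4.3221) cross=-31.396
θ=323°:   branch + wants cross > 0 → take C=(1.7092,3.2932) (cross=31.396)
θ=323°: ex = (C−B)/|BC| = (0.2277,0.9737); ey = (-0.9737,0.2277)
θ=323°: P = B + -2.88·ex + -2.85·ey = (2.9182,-4.0550)

θ=62°: 1.65 -2.99
θ=135°: -0.45 -3.34
θ=323°: 2.92 -4.06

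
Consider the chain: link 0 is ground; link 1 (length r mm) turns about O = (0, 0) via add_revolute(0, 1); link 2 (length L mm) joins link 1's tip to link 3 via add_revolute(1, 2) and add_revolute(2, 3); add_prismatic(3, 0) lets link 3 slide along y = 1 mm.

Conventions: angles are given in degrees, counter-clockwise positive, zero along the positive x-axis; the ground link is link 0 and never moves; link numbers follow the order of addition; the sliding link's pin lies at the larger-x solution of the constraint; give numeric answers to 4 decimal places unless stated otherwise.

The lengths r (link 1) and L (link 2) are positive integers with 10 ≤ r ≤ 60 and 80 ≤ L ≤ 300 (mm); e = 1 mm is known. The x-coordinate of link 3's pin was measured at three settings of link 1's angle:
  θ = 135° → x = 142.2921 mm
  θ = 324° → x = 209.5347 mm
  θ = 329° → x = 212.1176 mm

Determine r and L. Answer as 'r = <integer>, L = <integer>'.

constraint per measurement: (x − r cos θ)² + (r sin θ − e)² = L²
subtracting the θ₁ and θ₂ equations cancels the r² and L² terms:
r = (x₁² − x₂²) / (2[(x₁cos θ₁ + e sin θ₁) − (x₂cos θ₂ + e sin θ₂)]) = 44.0000 → r = 44
L² = (x₁ − r cos θ₁)² + (r sin θ₁ − e)² = 30975.9987 → L = 176.0000 → L = 176
check at θ₃=329°: x = 212.1176 (printed 212.1176) ✓

r = 44, L = 176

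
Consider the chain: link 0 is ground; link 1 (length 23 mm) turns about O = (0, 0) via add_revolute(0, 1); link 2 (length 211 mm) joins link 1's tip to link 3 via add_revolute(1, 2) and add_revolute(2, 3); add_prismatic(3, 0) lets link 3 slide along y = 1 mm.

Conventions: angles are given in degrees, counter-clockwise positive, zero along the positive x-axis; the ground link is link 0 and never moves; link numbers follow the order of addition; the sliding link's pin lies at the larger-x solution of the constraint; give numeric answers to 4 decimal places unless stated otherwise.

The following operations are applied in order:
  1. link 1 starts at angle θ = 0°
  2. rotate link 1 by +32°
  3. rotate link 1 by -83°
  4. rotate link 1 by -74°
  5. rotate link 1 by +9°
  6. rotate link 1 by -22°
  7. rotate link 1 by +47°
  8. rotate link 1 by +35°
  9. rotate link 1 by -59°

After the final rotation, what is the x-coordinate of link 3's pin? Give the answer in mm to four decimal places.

geometry: r = 23 mm, L = 211 mm, e = 1 mm; θ starts at 0°
rotate link 1 by +32°: θ ← 0° +32° = 32°
rotate link 1 by -83°: θ ← 32° -83° = -51°
rotate link 1 by -74°: θ ← -51° -74° = -125°
rotate link 1 by +9°: θ ← -125° +9° = -116°
rotate link 1 by -22°: θ ← -116° -22° = -138°
rotate link 1 by +47°: θ ← -138° +47° = -91°
rotate link 1 by +35°: θ ← -91° +35° = -56°
rotate link 1 by -59°: θ ← -56° -59° = -115°
crank pin P = (r cos θ, r sin θ) = (-9.720220, -20.845079)
h = r sin θ − e = -20.845079 − 1 = -21.845079
x = r cos θ + √(L² − h²) = -9.720220 + 209.866130 = 200.145910

200.1459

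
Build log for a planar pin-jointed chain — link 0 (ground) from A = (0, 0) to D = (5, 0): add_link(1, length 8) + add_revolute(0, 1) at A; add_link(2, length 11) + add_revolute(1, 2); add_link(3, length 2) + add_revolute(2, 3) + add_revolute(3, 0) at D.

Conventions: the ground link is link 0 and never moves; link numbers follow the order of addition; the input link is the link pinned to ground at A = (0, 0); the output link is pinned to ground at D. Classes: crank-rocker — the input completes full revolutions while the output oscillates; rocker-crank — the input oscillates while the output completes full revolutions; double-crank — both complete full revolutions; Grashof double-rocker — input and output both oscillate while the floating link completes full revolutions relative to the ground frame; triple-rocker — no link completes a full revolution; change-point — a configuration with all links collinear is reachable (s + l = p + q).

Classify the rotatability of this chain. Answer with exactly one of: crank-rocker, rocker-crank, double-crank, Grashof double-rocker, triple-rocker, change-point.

lengths: ground=5, input=8, coupler=11, output=2
sorted: s=2 (shortest), l=11 (longest), p+q=13
s + l = 13 vs p + q = 13
s + l = p + q → change-point (collinear configuration reachable)

change-point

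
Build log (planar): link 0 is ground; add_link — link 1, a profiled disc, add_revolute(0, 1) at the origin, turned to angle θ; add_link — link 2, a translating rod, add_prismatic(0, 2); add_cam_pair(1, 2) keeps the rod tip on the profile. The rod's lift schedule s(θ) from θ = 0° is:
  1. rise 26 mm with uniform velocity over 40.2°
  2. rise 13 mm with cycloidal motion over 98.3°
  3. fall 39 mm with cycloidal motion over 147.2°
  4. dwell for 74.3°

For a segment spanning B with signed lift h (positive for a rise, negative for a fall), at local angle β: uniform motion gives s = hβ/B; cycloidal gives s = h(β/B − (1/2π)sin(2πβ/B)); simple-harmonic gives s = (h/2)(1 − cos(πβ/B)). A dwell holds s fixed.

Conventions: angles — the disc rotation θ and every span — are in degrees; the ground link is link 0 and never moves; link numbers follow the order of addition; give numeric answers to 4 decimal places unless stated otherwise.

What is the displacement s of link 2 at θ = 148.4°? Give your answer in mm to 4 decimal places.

seg 1 [0°–40.2°] uniform, h=26: full span → s += 26 → s = 26.0000
seg 2 [40.2°–138.5°] cycloidal, h=13: full span → s += 13 → s = 39.0000
seg 3 [138.5°–285.7°] cycloidal, h=-39: θ=148.4° here. β=9.9, B=147.2. -39·(0.0673 − sin(2π·0.0673)/(2π)) = -0.0774 → s = 38.9226

38.9226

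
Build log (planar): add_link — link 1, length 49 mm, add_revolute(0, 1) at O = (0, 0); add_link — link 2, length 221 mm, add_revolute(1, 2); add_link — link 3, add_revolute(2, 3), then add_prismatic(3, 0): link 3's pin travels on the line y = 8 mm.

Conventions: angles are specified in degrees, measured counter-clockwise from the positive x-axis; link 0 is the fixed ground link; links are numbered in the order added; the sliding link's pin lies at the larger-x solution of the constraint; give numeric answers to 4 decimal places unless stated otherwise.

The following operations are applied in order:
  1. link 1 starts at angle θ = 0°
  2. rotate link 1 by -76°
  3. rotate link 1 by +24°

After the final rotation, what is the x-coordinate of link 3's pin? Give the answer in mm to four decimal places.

geometry: r = 49 mm, L = 221 mm, e = 8 mm; θ starts at 0°
rotate link 1 by -76°: θ ← 0° -76° = -76°
rotate link 1 by +24°: θ ← -76° +24° = -52°
crank pin P = (r cos θ, r sin θ) = (30.167412, -38.612527)
h = r sin θ − e = -38.612527 − 8 = -46.612527
x = r cos θ + √(L² − h²) = 30.167412 + 216.028406 = 246.195819

246.1958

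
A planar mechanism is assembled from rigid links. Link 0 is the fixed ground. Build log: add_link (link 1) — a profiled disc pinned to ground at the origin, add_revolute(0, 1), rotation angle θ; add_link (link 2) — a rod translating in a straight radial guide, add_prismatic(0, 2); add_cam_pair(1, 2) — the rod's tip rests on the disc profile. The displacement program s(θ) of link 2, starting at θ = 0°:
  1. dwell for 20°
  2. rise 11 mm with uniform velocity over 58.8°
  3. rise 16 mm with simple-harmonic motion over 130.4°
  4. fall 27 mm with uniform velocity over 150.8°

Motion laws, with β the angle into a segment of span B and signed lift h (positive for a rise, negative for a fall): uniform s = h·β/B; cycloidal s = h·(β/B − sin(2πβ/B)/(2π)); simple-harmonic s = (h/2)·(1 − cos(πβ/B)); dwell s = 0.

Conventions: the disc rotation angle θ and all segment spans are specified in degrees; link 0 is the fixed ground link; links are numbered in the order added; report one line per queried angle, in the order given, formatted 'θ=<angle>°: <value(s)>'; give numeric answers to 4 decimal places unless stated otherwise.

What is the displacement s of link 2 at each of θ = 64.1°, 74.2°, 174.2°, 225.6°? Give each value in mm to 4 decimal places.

seg 1 [0°–20°] dwell: s stays 0.0000
seg 2 [20°–78.8°] uniform, h=11: θ=64.1° here. β=44.1, B=58.8. 11·44.1/58.8 = 8.2500 → s = 8.2500
seg 2 [20°–78.8°] uniform, h=11: θ=74.2° here. β=54.2, B=58.8. 11·54.2/58.8 = 10.1395 → s = 10.1395
seg 2 [20°–78.8°] uniform, h=11: full span → s += 11 → s = 11.0000
seg 3 [78.8°–209.2°] simple-harmonic, h=16: θ=174.2° here. β=95.4, B=130.4. 16/2·(1 − cos(π·0.7316)) = 13.3205 → s = 24.3205
seg 3 [78.8°–209.2°] simple-harmonic, h=16: full span → s += 16 → s = 27.0000
seg 4 [209.2°–360°] uniform, h=-27: θ=225.6° here. β=16.4, B=150.8. -27·16.4/150.8 = -2.9363 → s = 24.0637

θ=64.1°: 8.2500
θ=74.2°: 10.1395
θ=174.2°: 24.3205
θ=225.6°: 24.0637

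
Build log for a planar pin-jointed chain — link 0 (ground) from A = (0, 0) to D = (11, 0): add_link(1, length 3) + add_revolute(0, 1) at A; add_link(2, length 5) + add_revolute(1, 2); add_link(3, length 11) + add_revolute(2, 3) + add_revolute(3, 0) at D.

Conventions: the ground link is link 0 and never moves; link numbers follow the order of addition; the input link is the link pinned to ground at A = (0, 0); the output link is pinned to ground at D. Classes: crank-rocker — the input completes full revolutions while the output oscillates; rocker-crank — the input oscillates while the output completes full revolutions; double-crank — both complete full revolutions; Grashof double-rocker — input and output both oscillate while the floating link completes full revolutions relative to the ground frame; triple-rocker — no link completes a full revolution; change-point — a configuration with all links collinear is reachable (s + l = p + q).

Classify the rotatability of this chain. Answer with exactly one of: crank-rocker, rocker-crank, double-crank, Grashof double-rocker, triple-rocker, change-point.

lengths: ground=11, input=3, coupler=5, output=11
sorted: s=3 (shortest), l=11 (longest), p+q=16
s + l = 14 vs p + q = 16
s + l < p + q (Grashof) with shortest = input link → crank-rocker

crank-rocker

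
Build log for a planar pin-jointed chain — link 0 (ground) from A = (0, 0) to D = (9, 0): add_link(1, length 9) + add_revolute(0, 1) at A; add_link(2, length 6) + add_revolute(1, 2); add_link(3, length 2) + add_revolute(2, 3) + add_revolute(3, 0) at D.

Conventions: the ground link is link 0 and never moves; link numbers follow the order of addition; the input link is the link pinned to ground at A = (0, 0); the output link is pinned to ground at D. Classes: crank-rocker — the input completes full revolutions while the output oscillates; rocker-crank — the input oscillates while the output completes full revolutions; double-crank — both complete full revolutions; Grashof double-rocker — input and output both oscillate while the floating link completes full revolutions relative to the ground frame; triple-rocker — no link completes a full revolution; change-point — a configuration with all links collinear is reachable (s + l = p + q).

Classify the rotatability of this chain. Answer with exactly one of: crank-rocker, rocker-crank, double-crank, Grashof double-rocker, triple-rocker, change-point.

lengths: ground=9, input=9, coupler=6, output=2
sorted: s=2 (shortest), l=9 (longest), p+q=15
s + l = 11 vs p + q = 15
s + l < p + q (Grashof) with shortest = output link → rocker-crank

rocker-crank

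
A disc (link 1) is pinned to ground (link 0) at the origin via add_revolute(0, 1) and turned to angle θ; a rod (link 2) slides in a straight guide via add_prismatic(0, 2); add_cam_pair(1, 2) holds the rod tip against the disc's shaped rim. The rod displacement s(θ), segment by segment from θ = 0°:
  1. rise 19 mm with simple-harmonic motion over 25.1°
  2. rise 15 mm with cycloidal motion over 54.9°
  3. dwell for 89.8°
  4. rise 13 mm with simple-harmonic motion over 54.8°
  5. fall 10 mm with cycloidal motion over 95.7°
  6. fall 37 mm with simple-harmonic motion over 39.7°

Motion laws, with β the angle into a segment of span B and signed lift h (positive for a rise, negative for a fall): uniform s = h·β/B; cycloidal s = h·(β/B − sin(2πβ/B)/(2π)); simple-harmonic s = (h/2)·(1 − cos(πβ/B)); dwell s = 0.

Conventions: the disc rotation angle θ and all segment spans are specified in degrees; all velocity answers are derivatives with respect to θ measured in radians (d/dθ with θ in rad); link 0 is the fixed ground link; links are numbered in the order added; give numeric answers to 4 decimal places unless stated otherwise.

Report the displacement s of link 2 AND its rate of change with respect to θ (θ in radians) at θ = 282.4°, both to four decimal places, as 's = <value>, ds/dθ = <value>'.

segment 1 (0° to 25.1°, simple-harmonic, h = 19) is passed completely: s = 0.0000 + (19) = 19.0000
segment 2 (25.1° to 80°, cycloidal, h = 15) is passed completely: s = 19.0000 + (15) = 34.0000
segment 3 (80° to 169.8°, dwell): s unchanged at 34.0000
segment 4 (169.8° to 224.6°, simple-harmonic, h = 13) is passed completely: s = 34.0000 + (13) = 47.0000
θ = 282.4° falls in segment 5 (224.6° to 320.3°, cycloidal, h = -10): β = 282.4 − 224.6 = 57.8°, B = 95.7°; Δs = -10·(0.6040 − sin(2π·0.6040)/(2π)) = -7.0070; s = 47.0000 − 7.0070 = 39.9930
velocity in seg [224.6°–320.3°] (cycloidal), θ in radians: β = 57.8° = 1.0088 rad, B = 95.7° = 1.6703 rad; ds/dθ = (h/B)(1 − cos(2πβ/B)) = ((-10)/1.6703)(1 − cos(2π·0.6040)) = -10.741325 mm/rad

s = 39.9930, ds/dθ = -10.7413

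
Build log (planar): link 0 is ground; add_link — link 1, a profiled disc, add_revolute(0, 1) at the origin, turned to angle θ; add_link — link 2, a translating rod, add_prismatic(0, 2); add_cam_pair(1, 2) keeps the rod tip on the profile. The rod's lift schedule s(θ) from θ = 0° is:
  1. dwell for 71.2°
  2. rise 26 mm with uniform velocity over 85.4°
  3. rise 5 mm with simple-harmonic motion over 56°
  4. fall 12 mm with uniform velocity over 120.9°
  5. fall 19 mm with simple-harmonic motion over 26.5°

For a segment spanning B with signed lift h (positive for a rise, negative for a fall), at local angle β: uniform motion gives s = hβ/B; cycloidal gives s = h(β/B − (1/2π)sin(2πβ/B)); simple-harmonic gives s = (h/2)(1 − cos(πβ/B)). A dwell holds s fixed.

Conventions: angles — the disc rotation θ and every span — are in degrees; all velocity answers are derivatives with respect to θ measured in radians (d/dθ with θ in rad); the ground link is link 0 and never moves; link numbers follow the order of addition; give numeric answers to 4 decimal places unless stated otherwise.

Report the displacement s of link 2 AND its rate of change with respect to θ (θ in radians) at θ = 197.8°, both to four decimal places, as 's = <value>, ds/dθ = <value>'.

seg 1 [0°–71.2°] dwell: s stays 0.0000
seg 2 [71.2°–156.6°] uniform, h=26: full span → s += 26 → s = 26.0000
seg 3 [156.6°–212.6°] simple-harmonic, h=5: θ=197.8° here. β=41.2, B=56. 5/2·(1 − cos(π·0.7357)) = 4.1867 → s = 30.1867
velocity in seg [156.6°–212.6°] (simple-harmonic), θ in radians: β = 41.2° = 0.7191 rad, B = 56° = 0.9774 rad; ds/dθ = (πh/(2B)) sin(πβ/B) = (π·5/(2·0.9774)) sin(π·0.7357) = 5.931313 mm/rad

s = 30.1867, ds/dθ = 5.9313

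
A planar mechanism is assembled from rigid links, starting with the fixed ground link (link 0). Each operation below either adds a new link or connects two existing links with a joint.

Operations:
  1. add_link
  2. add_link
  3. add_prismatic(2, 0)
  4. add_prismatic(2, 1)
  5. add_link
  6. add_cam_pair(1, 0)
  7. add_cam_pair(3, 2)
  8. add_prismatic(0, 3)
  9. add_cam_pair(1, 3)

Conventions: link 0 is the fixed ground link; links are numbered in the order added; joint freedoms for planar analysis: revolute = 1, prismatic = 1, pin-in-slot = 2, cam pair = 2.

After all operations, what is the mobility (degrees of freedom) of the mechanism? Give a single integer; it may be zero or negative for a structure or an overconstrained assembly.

(L,J1,J2)=(1,0,0); link0 fixed
link1: (2,0,0)
link2: (3,0,0)
P 2-0 [J1]: (3,1,0)
P 2-1 [J1]: (3,2,0)
link3: (4,2,0)
C 1-0 [J2]: (4,2,1)
C 3-2 [J2]: (4,2,2)
P 0-3 [J1]: (4,3,2)
C 1-3 [J2]: (4,3,3)
Grübler: 3·3 − 2·3 − 3 = 0

M = 0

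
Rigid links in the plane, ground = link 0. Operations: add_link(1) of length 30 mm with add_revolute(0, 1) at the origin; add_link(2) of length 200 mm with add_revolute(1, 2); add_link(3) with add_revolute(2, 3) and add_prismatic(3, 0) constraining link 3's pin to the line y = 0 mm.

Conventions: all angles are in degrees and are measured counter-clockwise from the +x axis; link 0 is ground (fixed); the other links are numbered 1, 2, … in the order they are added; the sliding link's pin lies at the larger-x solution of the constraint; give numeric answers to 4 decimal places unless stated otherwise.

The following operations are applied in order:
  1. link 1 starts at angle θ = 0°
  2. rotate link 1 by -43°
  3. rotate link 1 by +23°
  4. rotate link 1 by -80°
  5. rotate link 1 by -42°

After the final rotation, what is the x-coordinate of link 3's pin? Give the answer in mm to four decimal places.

geometry: r = 30 mm, L = 200 mm, e = 0 mm; θ starts at 0°
rotate link 1 by -43°: θ ← 0° -43° = -43°
rotate link 1 by +23°: θ ← -43° +23° = -20°
rotate link 1 by -80°: θ ← -20° -80° = -100°
rotate link 1 by -42°: θ ← -100° -42° = -142°
crank pin P = (r cos θ, r sin θ) = (-23.640323, -18.469844)
h = r sin θ − e = -18.469844 − 0 = -18.469844
x = r cos θ + √(L² − h²) = -23.640323 + 199.145336 = 175.505013

175.5050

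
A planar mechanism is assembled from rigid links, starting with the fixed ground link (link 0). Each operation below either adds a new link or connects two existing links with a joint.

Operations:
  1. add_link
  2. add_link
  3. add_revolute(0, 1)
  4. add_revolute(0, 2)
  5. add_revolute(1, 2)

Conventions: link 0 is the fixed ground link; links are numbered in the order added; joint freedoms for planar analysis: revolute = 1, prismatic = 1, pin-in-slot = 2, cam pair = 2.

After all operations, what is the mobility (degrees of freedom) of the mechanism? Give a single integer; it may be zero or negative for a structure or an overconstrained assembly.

(L,J1,J2)=(1,0,0); link0 fixed
link1: (2,0,0)
link2: (3,0,0)
R 0-1 [J1]: (3,1,0)
R 0-2 [J1]: (3,2,0)
R 1-2 [J1]: (3,3,0)
Grübler: 3·2 − 2·3 − 0 = 0

M = 0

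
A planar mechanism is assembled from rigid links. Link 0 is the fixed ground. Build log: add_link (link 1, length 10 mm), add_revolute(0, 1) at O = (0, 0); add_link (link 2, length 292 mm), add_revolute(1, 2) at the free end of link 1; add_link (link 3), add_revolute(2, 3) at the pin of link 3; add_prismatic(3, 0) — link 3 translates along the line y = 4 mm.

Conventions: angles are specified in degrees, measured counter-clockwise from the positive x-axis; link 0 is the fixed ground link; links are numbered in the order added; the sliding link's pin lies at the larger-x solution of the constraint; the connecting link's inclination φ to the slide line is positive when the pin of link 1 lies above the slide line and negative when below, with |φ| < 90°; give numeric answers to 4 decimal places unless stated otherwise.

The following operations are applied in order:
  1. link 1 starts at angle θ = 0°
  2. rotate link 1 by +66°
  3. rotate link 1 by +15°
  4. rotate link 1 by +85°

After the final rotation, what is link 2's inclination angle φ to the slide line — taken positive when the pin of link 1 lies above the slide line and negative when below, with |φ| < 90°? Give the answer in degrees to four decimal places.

geometry: r = 10 mm, L = 292 mm, e = 4 mm; θ starts at 0°
rotate link 1 by +66°: θ ← 0° +66° = 66°
rotate link 1 by +15°: θ ← 66° +15° = 81°
rotate link 1 by +85°: θ ← 81° +85° = 166°
h = r sin θ − e = 2.419219 − 4 = -1.580781
sin φ = h / L = -1.580781 / 292 = -0.00541363
φ = arcsin(-0.00541363) = -0.310180°

-0.3102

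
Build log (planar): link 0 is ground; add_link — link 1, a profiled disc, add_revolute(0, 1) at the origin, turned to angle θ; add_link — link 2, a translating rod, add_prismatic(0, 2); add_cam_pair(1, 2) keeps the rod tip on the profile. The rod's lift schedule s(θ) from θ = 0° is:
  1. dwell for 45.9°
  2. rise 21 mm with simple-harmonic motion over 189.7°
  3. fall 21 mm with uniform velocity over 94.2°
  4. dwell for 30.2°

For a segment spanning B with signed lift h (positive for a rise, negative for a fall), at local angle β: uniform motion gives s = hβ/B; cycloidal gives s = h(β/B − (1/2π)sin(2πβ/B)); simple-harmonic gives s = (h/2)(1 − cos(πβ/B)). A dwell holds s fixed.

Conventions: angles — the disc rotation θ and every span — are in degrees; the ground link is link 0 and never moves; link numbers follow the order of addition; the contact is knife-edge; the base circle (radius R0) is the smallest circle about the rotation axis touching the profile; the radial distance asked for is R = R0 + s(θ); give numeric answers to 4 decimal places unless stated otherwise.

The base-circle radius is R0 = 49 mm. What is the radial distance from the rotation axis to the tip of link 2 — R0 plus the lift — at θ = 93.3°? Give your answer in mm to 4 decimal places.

seg 1 [0°–45.9°] dwell: s stays 0.0000
seg 2 [45.9°–235.6°] simple-harmonic, h=21: θ=93.3° here. β=47.4, B=189.7. 21/2·(1 − cos(π·0.2499)) = 3.0723 → s = 3.0723
R = R0 + s = 49 + 3.0723 = 52.0723

52.0723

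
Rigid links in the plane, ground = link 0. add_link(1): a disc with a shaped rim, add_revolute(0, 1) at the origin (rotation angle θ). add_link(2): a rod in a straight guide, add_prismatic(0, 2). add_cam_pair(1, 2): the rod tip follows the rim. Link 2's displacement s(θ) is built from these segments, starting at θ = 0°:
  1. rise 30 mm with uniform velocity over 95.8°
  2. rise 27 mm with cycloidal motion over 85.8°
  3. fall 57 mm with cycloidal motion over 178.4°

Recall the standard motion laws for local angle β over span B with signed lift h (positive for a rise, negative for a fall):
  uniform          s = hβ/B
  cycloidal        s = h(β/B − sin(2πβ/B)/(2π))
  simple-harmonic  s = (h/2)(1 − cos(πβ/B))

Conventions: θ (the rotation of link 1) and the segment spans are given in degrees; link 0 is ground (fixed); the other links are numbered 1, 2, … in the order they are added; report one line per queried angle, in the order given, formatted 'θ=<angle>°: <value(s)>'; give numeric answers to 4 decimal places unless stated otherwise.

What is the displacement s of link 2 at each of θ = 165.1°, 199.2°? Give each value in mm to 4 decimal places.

segment 1 (0° to 95.8°, uniform, h = 30) is passed completely: s = 0.0000 + (30) = 30.0000
θ = 165.1° falls in segment 2 (95.8° to 181.6°, cycloidal, h = 27): β = 165.1 − 95.8 = 69.3°, B = 85.8°; Δs = 27·(0.8077 − sin(2π·0.8077)/(2π)) = 25.8256; s = 30.0000 + 25.8256 = 55.8256
segment 2 (95.8° to 181.6°, cycloidal, h = 27) is passed completely: s = 30.0000 + (27) = 57.0000
θ = 199.2° falls in segment 3 (181.6° to 360°, cycloidal, h = -57): β = 199.2 − 181.6 = 17.6°, B = 178.4°; Δs = -57·(0.0987 − sin(2π·0.0987)/(2π)) = -0.3533; s = 57.0000 − 0.3533 = 56.6467

θ=165.1°: 55.8256
θ=199.2°: 56.6467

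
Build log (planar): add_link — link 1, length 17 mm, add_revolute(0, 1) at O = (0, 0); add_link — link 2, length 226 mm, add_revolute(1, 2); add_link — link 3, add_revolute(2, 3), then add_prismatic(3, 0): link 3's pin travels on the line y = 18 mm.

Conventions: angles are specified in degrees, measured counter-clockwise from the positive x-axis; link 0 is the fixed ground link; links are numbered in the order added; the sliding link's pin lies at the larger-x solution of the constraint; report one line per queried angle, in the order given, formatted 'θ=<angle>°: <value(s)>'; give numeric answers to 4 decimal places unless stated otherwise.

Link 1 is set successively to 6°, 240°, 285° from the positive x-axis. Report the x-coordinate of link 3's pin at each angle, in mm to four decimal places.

geometry: r = 17 mm, L = 226 mm, e = 18 mm
θ=6°: crank pin P = (r cos θ, r sin θ) = (16.906872, 1.776984)
θ=6°: h = r sin θ − e = 1.776984 − 18 = -16.223016
θ=6°: x = r cos θ + √(L² − h²) = 16.906872 + 225.416978 = 242.323850
θ=240°: crank pin P = (r cos θ, r sin θ) = (-8.500000, -14.722432)
θ=240°: h = r sin θ − e = -14.722432 − 18 = -32.722432
θ=240°: x = r cos θ + √(L² − h²) = -8.500000 + 223.618520 = 215.118520
θ=285°: crank pin P = (r cos θ, r sin θ) = (4.399924, -16.420739)
θ=285°: h = r sin θ − e = -16.420739 − 18 = -34.420739
θ=285°: x = r cos θ + √(L² − h²) = 4.399924 + 223.363410 = 227.763333

θ=6°: 242.3238
θ=240°: 215.1185
θ=285°: 227.7633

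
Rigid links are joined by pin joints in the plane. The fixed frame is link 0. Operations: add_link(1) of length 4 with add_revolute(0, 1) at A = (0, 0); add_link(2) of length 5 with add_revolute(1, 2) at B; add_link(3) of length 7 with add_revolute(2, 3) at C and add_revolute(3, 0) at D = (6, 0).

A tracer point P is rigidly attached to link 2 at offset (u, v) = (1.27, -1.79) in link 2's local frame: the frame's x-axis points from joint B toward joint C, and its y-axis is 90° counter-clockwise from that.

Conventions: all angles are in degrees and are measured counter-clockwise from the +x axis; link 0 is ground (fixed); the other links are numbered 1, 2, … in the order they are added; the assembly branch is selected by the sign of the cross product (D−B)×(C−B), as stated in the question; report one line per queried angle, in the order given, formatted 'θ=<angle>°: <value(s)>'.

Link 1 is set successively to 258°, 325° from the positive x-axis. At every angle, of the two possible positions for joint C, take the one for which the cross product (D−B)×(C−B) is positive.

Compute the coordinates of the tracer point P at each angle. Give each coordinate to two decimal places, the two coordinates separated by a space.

A=(0,0), D=(6.00,0)
θ=258°: B = A + 4.00·(cos258°, sin258°) = (-0.8316, -3.9126)
θ=258°: |BD| = 7.8727
θ=258°: circle(B,5.00) ∩ circle(D,7.00): a=2.4121, h=4.3797
θ=258°:   candidates: C₊=(-0.9151,1.0867) cross=34.480; C₋=(3.4381,-6.5143) cross=-34.480
θ=258°:   branch + wants cross > 0 → take C=(-0.9151,1.0867) (cross=34.480)
θ=258°: ex = (C−B)/|BC| = (-0.0167,0.9999); ey = (-0.9999,-0.0167)
θ=258°: P = B + 1.27·ex + -1.79·ey = (0.9369,-2.6129)
θ=325°: B = A + 4.00·(cos325°, sin325°) = (3.2766, -2.2943)
θ=325°: |BD| = 3.5610
θ=325°: circle(B,5.00) ∩ circle(D,7.00): a=-1.5893, h=4.7407
θ=325°:   candidates: C₊=(-0.9933,0.3073) cross=16.882; C₋=(5.1155,-6.9439) cross=-16.882
θ=325°:   branch + wants cross > 0 → take C=(-0.9933,0.3073) (cross=16.882)
θ=325°: ex = (C−B)/|BC| = (-0.8540,0.5203); ey = (-0.5203,-0.8540)
θ=325°: P = B + 1.27·ex + -1.79·ey = (3.1234,-0.1049)

θ=258°: 0.94 -2.61
θ=325°: 3.12 -0.10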